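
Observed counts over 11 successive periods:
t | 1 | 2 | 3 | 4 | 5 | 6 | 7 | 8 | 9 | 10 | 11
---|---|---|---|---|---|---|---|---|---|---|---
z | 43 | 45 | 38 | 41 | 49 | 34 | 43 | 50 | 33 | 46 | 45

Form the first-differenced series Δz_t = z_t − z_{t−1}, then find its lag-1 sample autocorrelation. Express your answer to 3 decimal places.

-0.592

First differences Δz: 2, -7, 3, 8, -15, 9, 7, -17, 13, -1
Mean of differences = 0.2000
Numerator Σ(Δz_t−Δz̄)(Δz_{t+1}−Δz̄) = -556.2400
Denominator Σ(Δz_t−Δz̄)² = 939.6000
r_1(Δz) = -556.2400 / 939.6000 = -0.592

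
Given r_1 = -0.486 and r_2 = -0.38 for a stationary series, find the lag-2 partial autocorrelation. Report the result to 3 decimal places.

-0.807

φ_{22} = (r_2 − r_1²) / (1 − r_1²)
r_1² = (-0.486)² = 0.236196
Numerator = -0.38 − 0.2362 = -0.6162; denominator = 1 − 0.2362 = 0.7638
φ_{22} = -0.6162 / 0.7638 = -0.807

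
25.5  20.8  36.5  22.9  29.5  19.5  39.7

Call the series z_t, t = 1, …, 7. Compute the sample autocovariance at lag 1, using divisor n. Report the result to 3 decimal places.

Mean z̄ = (25.5 + 20.8 + 36.5 + 22.9 + 29.5 + 19.5 + 39.7)/7 = 27.7714
Deviations: -2.2714, -6.9714, 8.7286, -4.8714, 1.7286, -8.2714, 11.9286
Σ_{t=1}^{6}(z_t−z̄)(z_{t+1}−z̄) = -208.9208
γ_1 = -208.9208 / 7 = -29.846

-29.846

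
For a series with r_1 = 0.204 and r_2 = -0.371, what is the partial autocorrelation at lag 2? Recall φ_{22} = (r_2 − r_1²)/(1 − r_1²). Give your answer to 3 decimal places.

φ_{22} = (r_2 − r_1²) / (1 − r_1²)
r_1² = (0.204)² = 0.041616
Numerator = -0.371 − 0.0416 = -0.4126; denominator = 1 − 0.0416 = 0.9584
φ_{22} = -0.4126 / 0.9584 = -0.431

-0.431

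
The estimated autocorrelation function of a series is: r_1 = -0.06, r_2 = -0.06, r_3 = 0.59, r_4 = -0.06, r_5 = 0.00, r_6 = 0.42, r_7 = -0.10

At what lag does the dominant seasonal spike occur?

The largest autocorrelation is r_3 = 0.59, with a weaker echo at lag 6 (0.42); the remaining lags stay at or below 0.00.
The dominant spike at lag 3 indicates a seasonal period of 3.

3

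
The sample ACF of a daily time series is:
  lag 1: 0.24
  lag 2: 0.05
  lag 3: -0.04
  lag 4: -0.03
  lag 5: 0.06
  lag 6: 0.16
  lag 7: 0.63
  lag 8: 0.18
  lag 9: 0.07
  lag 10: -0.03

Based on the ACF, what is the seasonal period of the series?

7

The largest autocorrelation is r_7 = 0.63; the remaining lags stay at or below 0.24. The elevated value at lag 1 (0.24), dropping to 0.05 at lag 2, reflects decaying short-term dependence rather than seasonality.
The dominant spike at lag 7 indicates a seasonal period of 7.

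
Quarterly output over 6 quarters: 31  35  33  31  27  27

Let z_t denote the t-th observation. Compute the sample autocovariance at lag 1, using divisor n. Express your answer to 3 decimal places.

4.093

Mean z̄ = (31 + 35 + 33 + 31 + 27 + 27)/6 = 30.6667
Deviations: 0.3333, 4.3333, 2.3333, 0.3333, -3.6667, -3.6667
Σ_{t=1}^{5}(z_t−z̄)(z_{t+1}−z̄) = 24.5556
γ_1 = 24.5556 / 6 = 4.093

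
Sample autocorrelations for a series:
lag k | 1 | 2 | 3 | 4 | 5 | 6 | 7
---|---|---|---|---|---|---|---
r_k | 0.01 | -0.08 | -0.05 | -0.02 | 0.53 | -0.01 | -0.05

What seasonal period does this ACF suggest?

5

The largest autocorrelation is r_5 = 0.53; the remaining lags stay at or below 0.01.
The dominant spike at lag 5 indicates a seasonal period of 5.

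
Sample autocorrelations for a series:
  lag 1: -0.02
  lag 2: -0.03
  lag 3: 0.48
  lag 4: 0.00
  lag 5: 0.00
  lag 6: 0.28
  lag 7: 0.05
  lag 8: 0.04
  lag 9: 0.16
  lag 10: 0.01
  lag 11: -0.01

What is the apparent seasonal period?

3

The largest autocorrelation is r_3 = 0.48, with weaker echoes at lags 6 (0.28) and 9 (0.16); the remaining lags stay at or below 0.05.
The dominant spike at lag 3 indicates a seasonal period of 3.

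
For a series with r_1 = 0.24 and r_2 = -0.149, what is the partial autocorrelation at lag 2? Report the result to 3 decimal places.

φ_{22} = (r_2 − r_1²) / (1 − r_1²)
r_1² = (0.24)² = 0.0576
Numerator = -0.149 − 0.0576 = -0.2066; denominator = 1 − 0.0576 = 0.9424
φ_{22} = -0.2066 / 0.9424 = -0.219

-0.219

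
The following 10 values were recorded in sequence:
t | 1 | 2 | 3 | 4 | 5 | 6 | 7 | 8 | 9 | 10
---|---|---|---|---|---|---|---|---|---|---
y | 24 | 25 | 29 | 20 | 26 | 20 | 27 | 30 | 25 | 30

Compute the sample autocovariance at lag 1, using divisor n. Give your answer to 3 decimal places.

-3.156

Mean ȳ = (24 + 25 + 29 + 20 + 26 + 20 + 27 + 30 + 25 + 30)/10 = 25.6000
Σ_{t=1}^{9}(y_t−ȳ)(y_{t+1}−ȳ) = -31.5600
γ_1 = -31.5600 / 10 = -3.156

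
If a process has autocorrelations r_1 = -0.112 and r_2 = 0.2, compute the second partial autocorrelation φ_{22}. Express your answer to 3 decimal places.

0.190

φ_{22} = (r_2 − r_1²) / (1 − r_1²)
r_1² = (-0.112)² = 0.012544
Numerator = 0.2 − 0.0125 = 0.1875; denominator = 1 − 0.0125 = 0.9875
φ_{22} = 0.1875 / 0.9875 = 0.190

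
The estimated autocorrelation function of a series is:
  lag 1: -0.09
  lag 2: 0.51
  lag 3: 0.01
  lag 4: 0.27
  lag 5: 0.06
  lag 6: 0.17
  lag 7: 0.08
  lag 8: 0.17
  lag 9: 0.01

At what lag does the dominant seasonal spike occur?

2

The largest autocorrelation is r_2 = 0.51, with weaker echoes at lags 4 (0.27), 6 (0.17) and 8 (0.17); the remaining lags stay at or below 0.08.
The dominant spike at lag 2 indicates a seasonal period of 2.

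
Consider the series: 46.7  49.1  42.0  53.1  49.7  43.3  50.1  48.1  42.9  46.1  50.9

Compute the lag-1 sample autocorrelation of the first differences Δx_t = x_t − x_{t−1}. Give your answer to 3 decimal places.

First differences Δx: 2.4, -7.1, 11.1, -3.4, -6.4, 6.8, -2.0, -5.2, 3.2, 4.8
Mean of differences = 0.4200
Numerator Σ(Δx_t−Δx̄)(Δx_{t+1}−Δx̄) = -158.7464
Denominator Σ(Δx_t−Δx̄)² = 340.6960
r_1(Δx) = -158.7464 / 340.6960 = -0.466

-0.466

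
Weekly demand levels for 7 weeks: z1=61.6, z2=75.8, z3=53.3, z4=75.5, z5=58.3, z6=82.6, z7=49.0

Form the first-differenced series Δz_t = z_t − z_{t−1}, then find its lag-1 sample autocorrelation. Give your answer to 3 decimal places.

First differences Δz: 14.2, -22.5, 22.2, -17.2, 24.3, -33.6
Mean of differences = -2.1000
Numerator Σ(Δz_t−Δz̄)(Δz_{t+1}−Δz̄) = -2425.4100
Denominator Σ(Δz_t−Δz̄)² = 3189.5600
r_1(Δz) = -2425.4100 / 3189.5600 = -0.760

-0.760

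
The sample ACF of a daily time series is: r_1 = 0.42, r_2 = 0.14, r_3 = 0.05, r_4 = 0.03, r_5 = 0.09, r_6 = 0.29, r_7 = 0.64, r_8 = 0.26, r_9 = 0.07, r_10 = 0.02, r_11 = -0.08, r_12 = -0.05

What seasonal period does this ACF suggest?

The largest autocorrelation is r_7 = 0.64; the remaining lags stay at or below 0.42. The elevated value at lag 1 (0.42), dropping to 0.14 at lag 2, reflects decaying short-term dependence rather than seasonality.
The dominant spike at lag 7 indicates a seasonal period of 7.

7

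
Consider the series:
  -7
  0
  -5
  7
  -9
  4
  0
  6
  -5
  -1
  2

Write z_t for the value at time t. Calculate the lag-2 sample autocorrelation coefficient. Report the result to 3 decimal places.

0.405

Mean z̄ = (-7 + 0 − 5 + 7 − 9 + 4 + 0 + 6 − 5 − 1 + 2)/11 = -0.7273
Numerator Σ_{t=1}^{9}(z_t−z̄)(z_{t+2}−z̄) = 113.4876
Denominator Σ(z_t−z̄)² = 280.1818
r_2 = 113.4876 / 280.1818 = 0.405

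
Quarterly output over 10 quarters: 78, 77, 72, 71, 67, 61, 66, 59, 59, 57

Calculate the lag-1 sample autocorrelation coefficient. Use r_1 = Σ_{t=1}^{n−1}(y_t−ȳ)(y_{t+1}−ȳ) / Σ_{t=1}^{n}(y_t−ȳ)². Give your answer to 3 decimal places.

Mean ȳ = (78 + 77 + 72 + 71 + 67 + 61 + 66 + 59 + 59 + 57)/10 = 66.7000
Numerator Σ_{t=1}^{9}(y_t−ȳ)(y_{t+1}−ȳ) = 336.7100
Denominator Σ(y_t−ȳ)² = 526.1000
r_1 = 336.7100 / 526.1000 = 0.640

0.640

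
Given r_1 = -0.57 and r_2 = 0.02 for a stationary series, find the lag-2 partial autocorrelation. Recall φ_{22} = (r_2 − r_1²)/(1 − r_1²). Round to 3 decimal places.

φ_{22} = (r_2 − r_1²) / (1 − r_1²)
r_1² = (-0.57)² = 0.3249
Numerator = 0.02 − 0.3249 = -0.3049; denominator = 1 − 0.3249 = 0.6751
φ_{22} = -0.3049 / 0.6751 = -0.452

-0.452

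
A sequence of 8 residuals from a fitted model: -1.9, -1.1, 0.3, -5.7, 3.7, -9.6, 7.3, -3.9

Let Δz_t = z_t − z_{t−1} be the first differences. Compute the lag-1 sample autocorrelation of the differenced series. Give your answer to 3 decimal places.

First differences Δz: 0.8, 1.4, -6.0, 9.4, -13.3, 16.9, -11.2
Mean of differences = -0.2857
Numerator Σ(Δz_t−Δz̄)(Δz_{t+1}−Δz̄) = -600.4316
Denominator Σ(Δz_t−Δz̄)² = 714.3286
r_1(Δz) = -600.4316 / 714.3286 = -0.841

-0.841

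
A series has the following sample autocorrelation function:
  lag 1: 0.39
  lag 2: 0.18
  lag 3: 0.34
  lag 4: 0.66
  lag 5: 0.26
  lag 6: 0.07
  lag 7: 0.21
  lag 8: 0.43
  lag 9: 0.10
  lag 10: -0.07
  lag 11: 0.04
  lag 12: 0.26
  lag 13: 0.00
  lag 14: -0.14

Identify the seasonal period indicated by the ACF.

4

The largest autocorrelation is r_4 = 0.66, with a weaker echo at lag 8 (0.43); the remaining lags stay at or below 0.39. The elevated value at lag 1 (0.39), dropping to 0.18 at lag 2, reflects decaying short-term dependence rather than seasonality.
The dominant spike at lag 4 indicates a seasonal period of 4.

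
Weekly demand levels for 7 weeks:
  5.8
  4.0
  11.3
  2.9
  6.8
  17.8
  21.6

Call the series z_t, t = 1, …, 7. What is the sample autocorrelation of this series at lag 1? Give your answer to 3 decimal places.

Mean z̄ = (5.8 + 4.0 + 11.3 + 2.9 + 6.8 + 17.8 + 21.6)/7 = 10.0286
Σ(z_t−z̄)(z_{t+1}−z̄) = (25.4922) + (-7.6649) + (-9.0635) + (23.0151) + (-25.0906) + (89.9265) = 96.6149
Denominator Σ(z_t−z̄)² = 311.3743
r_1 = 96.6149 / 311.3743 = 0.310

0.310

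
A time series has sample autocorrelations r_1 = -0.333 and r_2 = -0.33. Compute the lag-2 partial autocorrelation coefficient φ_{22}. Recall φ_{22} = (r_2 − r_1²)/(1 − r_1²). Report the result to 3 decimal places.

φ_{22} = (r_2 − r_1²) / (1 − r_1²)
r_1² = (-0.333)² = 0.110889
Numerator = -0.33 − 0.1109 = -0.4409; denominator = 1 − 0.1109 = 0.8891
φ_{22} = -0.4409 / 0.8891 = -0.496

-0.496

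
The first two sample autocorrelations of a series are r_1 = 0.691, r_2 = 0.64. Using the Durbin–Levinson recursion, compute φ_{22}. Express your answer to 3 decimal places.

φ_{22} = (r_2 − r_1²) / (1 − r_1²)
r_1² = (0.691)² = 0.477481
Numerator = 0.64 − 0.4775 = 0.1625; denominator = 1 − 0.4775 = 0.5225
φ_{22} = 0.1625 / 0.5225 = 0.311

0.311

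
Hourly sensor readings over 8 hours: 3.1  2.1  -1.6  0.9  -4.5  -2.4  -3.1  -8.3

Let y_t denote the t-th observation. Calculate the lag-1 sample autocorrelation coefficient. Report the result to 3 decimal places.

0.243

Mean ȳ = (3.1 + 2.1 − 1.6 + 0.9 − 4.5 − 2.4 − 3.1 − 8.3)/8 = -1.7250
Deviations from mean: 4.8250, 3.8250, 0.1250, 2.6250, -2.7750, -0.6750, -1.3750, -6.5750
Σ(y_t−ȳ)(y_{t+1}−ȳ) = (18.4556) + (0.4781) + (0.3281) + (-7.2844) + (1.8731) + (0.9281) + (9.0406) = 23.8194
Denominator Σ(y_t−ȳ)² = 98.0950
r_1 = 23.8194 / 98.0950 = 0.243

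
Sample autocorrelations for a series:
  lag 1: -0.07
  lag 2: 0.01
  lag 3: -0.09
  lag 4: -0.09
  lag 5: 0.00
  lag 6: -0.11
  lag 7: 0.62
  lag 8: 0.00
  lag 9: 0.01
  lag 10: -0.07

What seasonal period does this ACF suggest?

The largest autocorrelation is r_7 = 0.62; the remaining lags stay at or below 0.01.
The dominant spike at lag 7 indicates a seasonal period of 7.

7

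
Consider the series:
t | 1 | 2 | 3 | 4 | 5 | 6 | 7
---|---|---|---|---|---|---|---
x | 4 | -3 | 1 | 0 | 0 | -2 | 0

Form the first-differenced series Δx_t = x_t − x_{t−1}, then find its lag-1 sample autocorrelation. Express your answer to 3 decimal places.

-0.502

First differences Δx: -7, 4, -1, 0, -2, 2
Mean of differences = -0.6667
Numerator Σ(Δx_t−Δx̄)(Δx_{t+1}−Δx̄) = -35.7778
Denominator Σ(Δx_t−Δx̄)² = 71.3333
r_1(Δx) = -35.7778 / 71.3333 = -0.502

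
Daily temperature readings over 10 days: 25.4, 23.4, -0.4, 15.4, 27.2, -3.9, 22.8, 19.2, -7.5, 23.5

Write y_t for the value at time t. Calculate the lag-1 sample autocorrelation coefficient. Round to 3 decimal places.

-0.435

Mean ȳ = (25.4 + 23.4 − 0.4 + 15.4 + 27.2 − 3.9 + 22.8 + 19.2 − 7.5 + 23.5)/10 = 14.5100
Numerator Σ_{t=1}^{9}(y_t−ȳ)(y_{t+1}−ȳ) = -686.1721
Denominator Σ(y_t−ȳ)² = 1576.6690
r_1 = -686.1721 / 1576.6690 = -0.435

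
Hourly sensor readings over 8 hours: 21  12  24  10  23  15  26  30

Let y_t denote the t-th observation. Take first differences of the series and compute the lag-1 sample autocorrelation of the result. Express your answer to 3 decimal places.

-0.803

First differences Δy: -9, 12, -14, 13, -8, 11, 4
Mean of differences = 1.2857
Numerator Σ(Δy_t−Δȳ)(Δy_{t+1}−Δȳ) = -625.6531
Denominator Σ(Δy_t−Δȳ)² = 779.4286
r_1(Δy) = -625.6531 / 779.4286 = -0.803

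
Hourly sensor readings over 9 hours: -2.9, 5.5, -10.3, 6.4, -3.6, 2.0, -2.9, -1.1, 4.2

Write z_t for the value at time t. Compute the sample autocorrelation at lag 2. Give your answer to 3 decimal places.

0.473

Mean z̄ = (-2.9 + 5.5 − 10.3 + 6.4 − 3.6 + 2.0 − 2.9 − 1.1 + 4.2)/9 = -0.3000
Σ(z_t−z̄)(z_{t+2}−z̄) = (26.0000) + (38.8600) + (33.0000) + (15.4100) + (8.5800) + (-1.8400) + (-11.7000) = 108.3100
Denominator Σ(z_t−z̄)² = 229.1200
r_2 = 108.3100 / 229.1200 = 0.473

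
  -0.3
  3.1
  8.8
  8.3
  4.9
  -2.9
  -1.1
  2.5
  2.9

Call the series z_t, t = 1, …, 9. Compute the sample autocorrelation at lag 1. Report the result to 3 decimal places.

0.440

Mean z̄ = (-0.3 + 3.1 + 8.8 + 8.3 + 4.9 − 2.9 − 1.1 + 2.5 + 2.9)/9 = 2.9111
Numerator Σ_{t=1}^{8}(z_t−z̄)(z_{t+1}−z̄) = 56.3632
Denominator Σ(z_t−z̄)² = 128.0489
r_1 = 56.3632 / 128.0489 = 0.440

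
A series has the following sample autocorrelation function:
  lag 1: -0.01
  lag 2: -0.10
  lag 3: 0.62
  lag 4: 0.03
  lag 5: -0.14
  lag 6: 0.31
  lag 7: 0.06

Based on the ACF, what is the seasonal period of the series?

3

The largest autocorrelation is r_3 = 0.62, with a weaker echo at lag 6 (0.31); the remaining lags stay at or below 0.06.
The dominant spike at lag 3 indicates a seasonal period of 3.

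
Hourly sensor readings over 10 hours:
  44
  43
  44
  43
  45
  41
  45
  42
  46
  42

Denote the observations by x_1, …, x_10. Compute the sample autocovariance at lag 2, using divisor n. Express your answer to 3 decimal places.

1.450

Mean x̄ = (44 + 43 + 44 + 43 + 45 + 41 + 45 + 42 + 46 + 42)/10 = 43.5000
Σ_{t=1}^{8}(x_t−x̄)(x_{t+2}−x̄) = 14.5000
γ_2 = 14.5000 / 10 = 1.450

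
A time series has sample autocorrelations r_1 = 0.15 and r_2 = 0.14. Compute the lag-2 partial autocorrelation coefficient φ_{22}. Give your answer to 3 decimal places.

0.120

φ_{22} = (r_2 − r_1²) / (1 − r_1²)
r_1² = (0.15)² = 0.0225
Numerator = 0.14 − 0.0225 = 0.1175; denominator = 1 − 0.0225 = 0.9775
φ_{22} = 0.1175 / 0.9775 = 0.120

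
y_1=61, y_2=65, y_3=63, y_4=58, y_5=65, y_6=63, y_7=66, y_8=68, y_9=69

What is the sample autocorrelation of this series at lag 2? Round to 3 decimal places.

Mean ȳ = (61 + 65 + 63 + 58 + 65 + 63 + 66 + 68 + 69)/9 = 64.2222
Numerator Σ_{t=1}^{7}(y_t−ȳ)(y_{t+2}−ȳ) = 11.0123
Denominator Σ(y_t−ȳ)² = 93.5556
r_2 = 11.0123 / 93.5556 = 0.118

0.118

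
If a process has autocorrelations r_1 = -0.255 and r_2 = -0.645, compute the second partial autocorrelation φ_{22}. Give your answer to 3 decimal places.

φ_{22} = (r_2 − r_1²) / (1 − r_1²)
r_1² = (-0.255)² = 0.065025
Numerator = -0.645 − 0.0650 = -0.7100; denominator = 1 − 0.0650 = 0.9350
φ_{22} = -0.7100 / 0.9350 = -0.759

-0.759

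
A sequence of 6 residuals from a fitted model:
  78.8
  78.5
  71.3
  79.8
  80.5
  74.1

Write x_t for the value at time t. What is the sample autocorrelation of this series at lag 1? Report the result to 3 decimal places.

Mean x̄ = (78.8 + 78.5 + 71.3 + 79.8 + 80.5 + 74.1)/6 = 77.1667
Deviations from mean: 1.6333, 1.3333, -5.8667, 2.6333, 3.3333, -3.0667
Σ(x_t−x̄)(x_{t+1}−x̄) = (2.1778) + (-7.8222) + (-15.4489) + (8.7778) + (-10.2222) = -22.5378
Denominator Σ(x_t−x̄)² = 66.3133
r_1 = -22.5378 / 66.3133 = -0.340

-0.340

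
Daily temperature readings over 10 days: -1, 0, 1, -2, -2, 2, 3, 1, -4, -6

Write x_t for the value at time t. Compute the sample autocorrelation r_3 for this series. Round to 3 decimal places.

-0.447

Mean x̄ = (-1 + 0 + 1 − 2 − 2 + 2 + 3 + 1 − 4 − 6)/10 = -0.8000
Numerator Σ_{t=1}^{7}(x_t−x̄)(x_{t+3}−x̄) = -31.1200
Denominator Σ(x_t−x̄)² = 69.6000
r_3 = -31.1200 / 69.6000 = -0.447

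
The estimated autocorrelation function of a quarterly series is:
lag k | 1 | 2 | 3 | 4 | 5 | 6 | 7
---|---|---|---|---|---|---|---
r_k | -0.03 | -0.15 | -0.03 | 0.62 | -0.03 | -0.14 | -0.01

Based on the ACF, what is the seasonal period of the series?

4

The largest autocorrelation is r_4 = 0.62; the remaining lags stay at or below -0.01.
The dominant spike at lag 4 indicates a seasonal period of 4.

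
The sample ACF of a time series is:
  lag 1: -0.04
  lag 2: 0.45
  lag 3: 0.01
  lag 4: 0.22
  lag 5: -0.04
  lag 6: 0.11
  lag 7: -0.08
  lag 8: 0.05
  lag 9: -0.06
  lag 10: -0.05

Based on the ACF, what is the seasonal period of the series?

The largest autocorrelation is r_2 = 0.45, with a weaker echo at lag 4 (0.22); the remaining lags stay at or below 0.11.
The dominant spike at lag 2 indicates a seasonal period of 2.

2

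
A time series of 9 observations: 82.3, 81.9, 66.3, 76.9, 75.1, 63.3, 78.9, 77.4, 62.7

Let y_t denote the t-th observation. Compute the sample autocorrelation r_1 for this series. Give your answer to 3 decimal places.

Mean ȳ = (82.3 + 81.9 + 66.3 + 76.9 + 75.1 + 63.3 + 78.9 + 77.4 + 62.7)/9 = 73.8667
Numerator Σ_{t=1}^{8}(y_t−ȳ)(y_{t+1}−ȳ) = -100.1378
Denominator Σ(y_t−ȳ)² = 477.8000
r_1 = -100.1378 / 477.8000 = -0.210

-0.210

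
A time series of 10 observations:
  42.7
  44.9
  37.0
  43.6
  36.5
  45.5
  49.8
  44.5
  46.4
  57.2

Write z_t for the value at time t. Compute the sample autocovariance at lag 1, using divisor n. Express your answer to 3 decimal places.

3.398

Mean z̄ = (42.7 + 44.9 + 37.0 + 43.6 + 36.5 + 45.5 + 49.8 + 44.5 + 46.4 + 57.2)/10 = 44.8100
Σ_{t=1}^{9}(z_t−z̄)(z_{t+1}−z̄) = 33.9819
γ_1 = 33.9819 / 10 = 3.398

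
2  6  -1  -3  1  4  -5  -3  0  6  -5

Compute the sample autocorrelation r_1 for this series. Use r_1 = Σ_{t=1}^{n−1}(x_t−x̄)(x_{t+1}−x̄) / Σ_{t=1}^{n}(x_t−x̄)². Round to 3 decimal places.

-0.160

Mean x̄ = (2 + 6 − 1 − 3 + 1 + 4 − 5 − 3 + 0 + 6 − 5)/11 = 0.1818
Numerator Σ_{t=1}^{10}(x_t−x̄)(x_{t+1}−x̄) = -25.9421
Denominator Σ(x_t−x̄)² = 161.6364
r_1 = -25.9421 / 161.6364 = -0.160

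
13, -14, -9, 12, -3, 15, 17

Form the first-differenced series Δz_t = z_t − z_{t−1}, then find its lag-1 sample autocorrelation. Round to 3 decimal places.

First differences Δz: -27, 5, 21, -15, 18, 2
Mean of differences = 0.6667
Numerator Σ(Δz_t−Δz̄)(Δz_{t+1}−Δz̄) = -598.7778
Denominator Σ(Δz_t−Δz̄)² = 1745.3333
r_1(Δz) = -598.7778 / 1745.3333 = -0.343

-0.343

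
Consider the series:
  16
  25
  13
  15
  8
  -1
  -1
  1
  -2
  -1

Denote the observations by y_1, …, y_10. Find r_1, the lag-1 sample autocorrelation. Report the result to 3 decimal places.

Mean ȳ = (16 + 25 + 13 + 15 + 8 − 1 − 1 + 1 − 2 − 1)/10 = 7.3000
Numerator Σ_{t=1}^{9}(y_t−ȳ)(y_{t+1}−ȳ) = 555.3100
Denominator Σ(y_t−ȳ)² = 814.1000
r_1 = 555.3100 / 814.1000 = 0.682

0.682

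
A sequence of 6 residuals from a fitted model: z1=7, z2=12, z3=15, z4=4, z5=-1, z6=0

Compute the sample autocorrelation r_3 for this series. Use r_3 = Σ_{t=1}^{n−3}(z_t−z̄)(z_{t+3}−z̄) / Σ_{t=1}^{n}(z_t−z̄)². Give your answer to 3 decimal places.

-0.474

Mean z̄ = (7 + 12 + 15 + 4 − 1 + 0)/6 = 6.1667
Deviations from mean: 0.8333, 5.8333, 8.8333, -2.1667, -7.1667, -6.1667
Numerator Σ_{t=1}^{3}(z_t−z̄)(z_{t+3}−z̄) = -98.0833
Denominator Σ(z_t−z̄)² = 206.8333
r_3 = -98.0833 / 206.8333 = -0.474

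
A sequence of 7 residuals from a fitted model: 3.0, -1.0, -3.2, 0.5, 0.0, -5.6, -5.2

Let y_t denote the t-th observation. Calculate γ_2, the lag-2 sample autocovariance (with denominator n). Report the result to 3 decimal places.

Mean ȳ = (3.0 − 1.0 − 3.2 + 0.5 + 0.0 − 5.6 − 5.2)/7 = -1.6429
Σ_{t=1}^{5}(y_t−ȳ)(y_{t+2}−ȳ) = -22.7337
γ_2 = -22.7337 / 7 = -3.248

-3.248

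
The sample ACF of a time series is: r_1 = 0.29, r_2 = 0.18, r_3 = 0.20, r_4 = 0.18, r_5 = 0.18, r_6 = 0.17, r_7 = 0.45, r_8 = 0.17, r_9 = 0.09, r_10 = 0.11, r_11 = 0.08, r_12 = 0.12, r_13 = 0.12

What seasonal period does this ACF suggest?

The largest autocorrelation is r_7 = 0.45; the remaining lags stay at or below 0.29. The elevated value at lag 1 (0.29), dropping to 0.18 at lag 2, reflects decaying short-term dependence rather than seasonality.
The dominant spike at lag 7 indicates a seasonal period of 7.

7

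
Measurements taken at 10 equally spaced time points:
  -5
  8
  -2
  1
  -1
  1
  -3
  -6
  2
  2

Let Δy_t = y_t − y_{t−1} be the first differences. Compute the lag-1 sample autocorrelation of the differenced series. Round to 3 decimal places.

-0.503

First differences Δy: 13, -10, 3, -2, 2, -4, -3, 8, 0
Mean of differences = 0.7778
Numerator Σ(Δy_t−Δȳ)(Δy_{t+1}−Δȳ) = -185.9383
Denominator Σ(Δy_t−Δȳ)² = 369.5556
r_1(Δy) = -185.9383 / 369.5556 = -0.503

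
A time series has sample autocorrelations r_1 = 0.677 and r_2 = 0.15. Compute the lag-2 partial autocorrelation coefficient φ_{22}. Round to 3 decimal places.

φ_{22} = (r_2 − r_1²) / (1 − r_1²)
r_1² = (0.677)² = 0.458329
Numerator = 0.15 − 0.4583 = -0.3083; denominator = 1 − 0.4583 = 0.5417
φ_{22} = -0.3083 / 0.5417 = -0.569

-0.569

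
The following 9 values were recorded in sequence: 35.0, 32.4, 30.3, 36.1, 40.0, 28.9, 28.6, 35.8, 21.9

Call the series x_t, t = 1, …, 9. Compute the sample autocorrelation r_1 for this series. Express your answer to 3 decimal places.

-0.174

Mean x̄ = (35.0 + 32.4 + 30.3 + 36.1 + 40.0 + 28.9 + 28.6 + 35.8 + 21.9)/9 = 32.1111
Numerator Σ_{t=1}^{8}(x_t−x̄)(x_{t+1}−x̄) = -40.1223
Denominator Σ(x_t−x̄)² = 230.3689
r_1 = -40.1223 / 230.3689 = -0.174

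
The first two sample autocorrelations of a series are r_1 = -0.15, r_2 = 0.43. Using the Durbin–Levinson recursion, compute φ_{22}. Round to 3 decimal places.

φ_{22} = (r_2 − r_1²) / (1 − r_1²)
r_1² = (-0.15)² = 0.0225
Numerator = 0.43 − 0.0225 = 0.4075; denominator = 1 − 0.0225 = 0.9775
φ_{22} = 0.4075 / 0.9775 = 0.417

0.417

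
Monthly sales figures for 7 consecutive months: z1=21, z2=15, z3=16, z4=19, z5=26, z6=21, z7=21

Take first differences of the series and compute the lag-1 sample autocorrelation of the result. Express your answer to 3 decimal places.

-0.142

First differences Δz: -6, 1, 3, 7, -5, 0
Mean of differences = 0.0000
Numerator Σ(Δz_t−Δz̄)(Δz_{t+1}−Δz̄) = -17.0000
Denominator Σ(Δz_t−Δz̄)² = 120.0000
r_1(Δz) = -17.0000 / 120.0000 = -0.142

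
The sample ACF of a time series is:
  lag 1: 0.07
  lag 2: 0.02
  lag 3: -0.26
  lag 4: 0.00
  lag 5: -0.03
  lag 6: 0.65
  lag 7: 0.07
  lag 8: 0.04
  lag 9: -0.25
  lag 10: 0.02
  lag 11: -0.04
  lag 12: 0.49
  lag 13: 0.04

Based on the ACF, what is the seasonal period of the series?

6

The largest autocorrelation is r_6 = 0.65, with a weaker echo at lag 12 (0.49); the remaining lags stay at or below 0.07.
The dominant spike at lag 6 indicates a seasonal period of 6.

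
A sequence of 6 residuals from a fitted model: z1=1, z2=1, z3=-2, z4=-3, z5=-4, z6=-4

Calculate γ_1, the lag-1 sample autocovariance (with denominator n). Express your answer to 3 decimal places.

2.495

Mean z̄ = (1 + 1 − 2 − 3 − 4 − 4)/6 = -1.8333
Σ_{t=1}^{5}(z_t−z̄)(z_{t+1}−z̄) = 14.9722
γ_1 = 14.9722 / 6 = 2.495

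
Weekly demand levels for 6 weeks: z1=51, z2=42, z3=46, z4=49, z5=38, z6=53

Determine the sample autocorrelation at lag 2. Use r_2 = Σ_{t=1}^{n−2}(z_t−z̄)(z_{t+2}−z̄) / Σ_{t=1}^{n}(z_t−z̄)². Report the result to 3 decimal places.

Mean z̄ = (51 + 42 + 46 + 49 + 38 + 53)/6 = 46.5000
Σ(z_t−z̄)(z_{t+2}−z̄) = (-2.2500) + (-11.2500) + (4.2500) + (16.2500) = 7.0000
Denominator Σ(z_t−z̄)² = 161.5000
r_2 = 7.0000 / 161.5000 = 0.043

0.043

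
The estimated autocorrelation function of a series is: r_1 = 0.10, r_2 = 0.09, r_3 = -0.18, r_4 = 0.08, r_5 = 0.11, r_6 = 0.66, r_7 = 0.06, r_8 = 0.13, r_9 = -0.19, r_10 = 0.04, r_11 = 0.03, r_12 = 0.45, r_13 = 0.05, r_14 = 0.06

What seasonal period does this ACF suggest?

The largest autocorrelation is r_6 = 0.66, with a weaker echo at lag 12 (0.45); the remaining lags stay at or below 0.13.
The dominant spike at lag 6 indicates a seasonal period of 6.

6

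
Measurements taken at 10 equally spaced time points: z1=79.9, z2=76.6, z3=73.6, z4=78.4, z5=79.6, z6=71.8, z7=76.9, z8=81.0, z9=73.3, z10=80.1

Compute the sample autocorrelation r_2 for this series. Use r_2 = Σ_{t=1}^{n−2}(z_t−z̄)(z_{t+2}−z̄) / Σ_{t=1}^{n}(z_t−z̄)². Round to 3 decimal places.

-0.366

Mean z̄ = (79.9 + 76.6 + 73.6 + 78.4 + 79.6 + 71.8 + 76.9 + 81.0 + 73.3 + 80.1)/10 = 77.1200
Numerator Σ_{t=1}^{8}(z_t−z̄)(z_{t+2}−z̄) = -34.7748
Denominator Σ(z_t−z̄)² = 95.0560
r_2 = -34.7748 / 95.0560 = -0.366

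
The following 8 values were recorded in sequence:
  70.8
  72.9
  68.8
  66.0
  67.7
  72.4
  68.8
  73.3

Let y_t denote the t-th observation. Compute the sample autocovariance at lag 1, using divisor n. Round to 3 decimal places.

0.096

Mean ȳ = (70.8 + 72.9 + 68.8 + 66.0 + 67.7 + 72.4 + 68.8 + 73.3)/8 = 70.0875
Σ_{t=1}^{7}(y_t−ȳ)(y_{t+1}−ȳ) = 0.7698
γ_1 = 0.7698 / 8 = 0.096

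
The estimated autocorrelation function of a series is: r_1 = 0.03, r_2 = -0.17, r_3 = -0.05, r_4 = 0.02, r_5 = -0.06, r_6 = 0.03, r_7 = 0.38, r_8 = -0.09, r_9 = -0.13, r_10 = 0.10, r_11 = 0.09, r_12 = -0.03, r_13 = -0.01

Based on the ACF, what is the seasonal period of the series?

The largest autocorrelation is r_7 = 0.38; the remaining lags stay at or below 0.10.
The dominant spike at lag 7 indicates a seasonal period of 7.

7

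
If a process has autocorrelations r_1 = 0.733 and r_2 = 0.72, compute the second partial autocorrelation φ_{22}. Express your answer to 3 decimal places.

φ_{22} = (r_2 − r_1²) / (1 − r_1²)
r_1² = (0.733)² = 0.537289
Numerator = 0.72 − 0.5373 = 0.1827; denominator = 1 − 0.5373 = 0.4627
φ_{22} = 0.1827 / 0.4627 = 0.395

0.395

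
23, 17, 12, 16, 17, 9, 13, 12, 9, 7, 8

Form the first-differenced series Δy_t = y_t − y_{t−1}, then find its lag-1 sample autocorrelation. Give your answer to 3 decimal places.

-0.267

First differences Δy: -6, -5, 4, 1, -8, 4, -1, -3, -2, 1
Mean of differences = -1.5000
Numerator Σ(Δy_t−Δȳ)(Δy_{t+1}−Δȳ) = -40.2500
Denominator Σ(Δy_t−Δȳ)² = 150.5000
r_1(Δy) = -40.2500 / 150.5000 = -0.267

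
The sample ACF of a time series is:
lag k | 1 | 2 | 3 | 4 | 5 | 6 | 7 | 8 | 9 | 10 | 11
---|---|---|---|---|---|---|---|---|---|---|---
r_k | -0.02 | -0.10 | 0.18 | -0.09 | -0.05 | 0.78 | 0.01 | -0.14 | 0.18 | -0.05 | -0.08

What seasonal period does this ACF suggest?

6

The largest autocorrelation is r_6 = 0.78; the remaining lags stay at or below 0.18.
The dominant spike at lag 6 indicates a seasonal period of 6.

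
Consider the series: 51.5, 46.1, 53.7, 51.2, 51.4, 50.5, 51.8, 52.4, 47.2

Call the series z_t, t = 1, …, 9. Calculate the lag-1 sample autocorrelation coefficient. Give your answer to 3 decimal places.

-0.416

Mean z̄ = (51.5 + 46.1 + 53.7 + 51.2 + 51.4 + 50.5 + 51.8 + 52.4 + 47.2)/9 = 50.6444
Numerator Σ_{t=1}^{8}(z_t−z̄)(z_{t+1}−z̄) = -19.9509
Denominator Σ(z_t−z̄)² = 47.9022
r_1 = -19.9509 / 47.9022 = -0.416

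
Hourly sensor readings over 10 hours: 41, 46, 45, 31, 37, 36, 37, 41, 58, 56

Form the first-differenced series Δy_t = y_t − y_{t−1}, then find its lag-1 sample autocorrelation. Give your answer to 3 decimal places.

-0.123

First differences Δy: 5, -1, -14, 6, -1, 1, 4, 17, -2
Mean of differences = 1.6667
Numerator Σ(Δy_t−Δȳ)(Δy_{t+1}−Δȳ) = -66.7778
Denominator Σ(Δy_t−Δȳ)² = 544.0000
r_1(Δy) = -66.7778 / 544.0000 = -0.123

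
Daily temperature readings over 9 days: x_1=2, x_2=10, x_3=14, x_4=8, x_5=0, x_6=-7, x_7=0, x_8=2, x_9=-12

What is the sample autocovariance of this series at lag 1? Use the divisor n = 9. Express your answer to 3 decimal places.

Mean x̄ = (2 + 10 + 14 + 8 + 0 − 7 + 0 + 2 − 12)/9 = 1.8889
Σ_{t=1}^{8}(x_t−x̄)(x_{t+1}−x̄) = 193.4321
γ_1 = 193.4321 / 9 = 21.492

21.492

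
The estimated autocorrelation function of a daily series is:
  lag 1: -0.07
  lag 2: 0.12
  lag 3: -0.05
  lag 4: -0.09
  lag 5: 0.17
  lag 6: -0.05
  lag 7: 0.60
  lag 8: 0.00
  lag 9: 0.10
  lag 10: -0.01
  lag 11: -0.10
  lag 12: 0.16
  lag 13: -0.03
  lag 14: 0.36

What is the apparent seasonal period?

7

The largest autocorrelation is r_7 = 0.60, with a weaker echo at lag 14 (0.36); the remaining lags stay at or below 0.17.
The dominant spike at lag 7 indicates a seasonal period of 7.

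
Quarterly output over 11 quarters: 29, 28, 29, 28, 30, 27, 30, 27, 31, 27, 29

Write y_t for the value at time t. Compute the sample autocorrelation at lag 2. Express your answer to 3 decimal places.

Mean ȳ = (29 + 28 + 29 + 28 + 30 + 27 + 30 + 27 + 31 + 27 + 29)/11 = 28.6364
Numerator Σ_{t=1}^{9}(y_t−ȳ)(y_{t+2}−ȳ) = 13.3719
Denominator Σ(y_t−ȳ)² = 18.5455
r_2 = 13.3719 / 18.5455 = 0.721

0.721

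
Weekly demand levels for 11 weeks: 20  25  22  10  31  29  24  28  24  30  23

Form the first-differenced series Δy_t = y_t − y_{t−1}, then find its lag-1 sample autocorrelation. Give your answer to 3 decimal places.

-0.480

First differences Δy: 5, -3, -12, 21, -2, -5, 4, -4, 6, -7
Mean of differences = 0.3000
Numerator Σ(Δy_t−Δȳ)(Δy_{t+1}−Δȳ) = -366.5900
Denominator Σ(Δy_t−Δȳ)² = 764.1000
r_1(Δy) = -366.5900 / 764.1000 = -0.480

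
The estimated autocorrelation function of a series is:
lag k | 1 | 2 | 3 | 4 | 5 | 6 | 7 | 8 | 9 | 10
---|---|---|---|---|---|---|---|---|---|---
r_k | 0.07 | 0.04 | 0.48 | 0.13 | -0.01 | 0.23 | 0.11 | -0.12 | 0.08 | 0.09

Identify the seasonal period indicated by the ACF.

The largest autocorrelation is r_3 = 0.48, with a weaker echo at lag 6 (0.23); the remaining lags stay at or below 0.13.
The dominant spike at lag 3 indicates a seasonal period of 3.

3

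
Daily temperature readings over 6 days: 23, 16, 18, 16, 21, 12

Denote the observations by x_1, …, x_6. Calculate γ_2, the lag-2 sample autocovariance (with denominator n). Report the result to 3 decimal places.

Mean x̄ = (23 + 16 + 18 + 16 + 21 + 12)/6 = 17.6667
Σ_{t=1}^{4}(x_t−x̄)(x_{t+2}−x̄) = 15.1111
γ_2 = 15.1111 / 6 = 2.519

2.519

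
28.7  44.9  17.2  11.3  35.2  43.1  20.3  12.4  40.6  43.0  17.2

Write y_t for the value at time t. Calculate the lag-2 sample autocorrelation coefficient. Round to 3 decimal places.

Mean ȳ = (28.7 + 44.9 + 17.2 + 11.3 + 35.2 + 43.1 + 20.3 + 12.4 + 40.6 + 43.0 + 17.2)/11 = 28.5364
Numerator Σ_{t=1}^{9}(y_t−ȳ)(y_{t+2}−ȳ) = -1369.8672
Denominator Σ(y_t−ȳ)² = 1761.3655
r_2 = -1369.8672 / 1761.3655 = -0.778

-0.778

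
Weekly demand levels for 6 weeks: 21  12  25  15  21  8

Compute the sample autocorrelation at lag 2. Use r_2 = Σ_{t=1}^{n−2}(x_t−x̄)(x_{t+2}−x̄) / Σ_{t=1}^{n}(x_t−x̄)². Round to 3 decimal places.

Mean x̄ = (21 + 12 + 25 + 15 + 21 + 8)/6 = 17.0000
Numerator Σ_{t=1}^{4}(x_t−x̄)(x_{t+2}−x̄) = 92.0000
Denominator Σ(x_t−x̄)² = 206.0000
r_2 = 92.0000 / 206.0000 = 0.447

0.447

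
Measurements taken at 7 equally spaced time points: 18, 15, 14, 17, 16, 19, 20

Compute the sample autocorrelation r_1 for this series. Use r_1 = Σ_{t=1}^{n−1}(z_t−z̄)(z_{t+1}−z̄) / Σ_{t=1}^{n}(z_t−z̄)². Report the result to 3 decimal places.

Mean z̄ = (18 + 15 + 14 + 17 + 16 + 19 + 20)/7 = 17.0000
Deviations from mean: 1.0000, -2.0000, -3.0000, 0.0000, -1.0000, 2.0000, 3.0000
Σ(z_t−z̄)(z_{t+1}−z̄) = (-2.0000) + (6.0000) + (0.0000) + (0.0000) + (-2.0000) + (6.0000) = 8.0000
Denominator Σ(z_t−z̄)² = 28.0000
r_1 = 8.0000 / 28.0000 = 0.286

0.286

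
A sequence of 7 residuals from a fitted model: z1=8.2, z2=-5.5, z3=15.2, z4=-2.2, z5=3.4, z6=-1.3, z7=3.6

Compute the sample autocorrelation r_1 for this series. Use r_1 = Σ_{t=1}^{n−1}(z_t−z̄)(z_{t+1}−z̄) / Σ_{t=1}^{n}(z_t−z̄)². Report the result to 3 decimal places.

-0.739

Mean z̄ = (8.2 − 5.5 + 15.2 − 2.2 + 3.4 − 1.3 + 3.6)/7 = 3.0571
Σ(z_t−z̄)(z_{t+1}−z̄) = (-44.0082) + (-103.9082) + (-63.8367) + (-1.8024) + (-1.4939) + (-2.3653) = -217.4147
Denominator Σ(z_t−z̄)² = 294.1571
r_1 = -217.4147 / 294.1571 = -0.739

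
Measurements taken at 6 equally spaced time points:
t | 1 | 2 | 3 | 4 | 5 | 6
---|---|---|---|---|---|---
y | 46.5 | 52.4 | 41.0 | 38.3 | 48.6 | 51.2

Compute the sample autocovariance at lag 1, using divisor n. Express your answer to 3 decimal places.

Mean ȳ = (46.5 + 52.4 + 41.0 + 38.3 + 48.6 + 51.2)/6 = 46.3333
Σ_{t=1}^{5}(y_t−ȳ)(y_{t+1}−ȳ) = 4.3222
γ_1 = 4.3222 / 6 = 0.720

0.720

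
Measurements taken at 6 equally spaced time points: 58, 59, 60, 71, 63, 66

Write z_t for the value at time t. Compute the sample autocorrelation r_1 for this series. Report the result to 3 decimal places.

Mean z̄ = (58 + 59 + 60 + 71 + 63 + 66)/6 = 62.8333
Deviations from mean: -4.8333, -3.8333, -2.8333, 8.1667, 0.1667, 3.1667
Σ(z_t−z̄)(z_{t+1}−z̄) = (18.5278) + (10.8611) + (-23.1389) + (1.3611) + (0.5278) = 8.1389
Denominator Σ(z_t−z̄)² = 122.8333
r_1 = 8.1389 / 122.8333 = 0.066

0.066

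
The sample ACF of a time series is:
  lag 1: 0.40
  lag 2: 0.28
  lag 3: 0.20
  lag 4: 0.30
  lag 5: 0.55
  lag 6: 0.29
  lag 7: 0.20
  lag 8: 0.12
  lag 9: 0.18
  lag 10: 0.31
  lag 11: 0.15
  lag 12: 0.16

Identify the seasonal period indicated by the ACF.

The largest autocorrelation is r_5 = 0.55; the remaining lags stay at or below 0.40. The elevated value at lag 1 (0.40), dropping to 0.28 at lag 2, reflects decaying short-term dependence rather than seasonality.
The dominant spike at lag 5 indicates a seasonal period of 5.

5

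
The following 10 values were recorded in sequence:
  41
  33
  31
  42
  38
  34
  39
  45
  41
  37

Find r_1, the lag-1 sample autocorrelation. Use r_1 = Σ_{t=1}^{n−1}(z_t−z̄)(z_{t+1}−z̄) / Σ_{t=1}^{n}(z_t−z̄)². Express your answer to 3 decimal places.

0.075

Mean z̄ = (41 + 33 + 31 + 42 + 38 + 34 + 39 + 45 + 41 + 37)/10 = 38.1000
Numerator Σ_{t=1}^{9}(z_t−z̄)(z_{t+1}−z̄) = 13.0900
Denominator Σ(z_t−z̄)² = 174.9000
r_1 = 13.0900 / 174.9000 = 0.075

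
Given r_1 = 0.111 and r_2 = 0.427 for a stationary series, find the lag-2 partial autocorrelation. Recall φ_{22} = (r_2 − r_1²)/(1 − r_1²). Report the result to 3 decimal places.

0.420

φ_{22} = (r_2 − r_1²) / (1 − r_1²)
r_1² = (0.111)² = 0.012321
Numerator = 0.427 − 0.0123 = 0.4147; denominator = 1 − 0.0123 = 0.9877
φ_{22} = 0.4147 / 0.9877 = 0.420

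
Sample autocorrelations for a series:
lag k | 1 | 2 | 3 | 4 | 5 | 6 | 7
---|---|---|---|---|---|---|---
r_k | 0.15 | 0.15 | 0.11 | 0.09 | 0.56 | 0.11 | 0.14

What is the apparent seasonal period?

5

The largest autocorrelation is r_5 = 0.56; the remaining lags stay at or below 0.15.
The dominant spike at lag 5 indicates a seasonal period of 5.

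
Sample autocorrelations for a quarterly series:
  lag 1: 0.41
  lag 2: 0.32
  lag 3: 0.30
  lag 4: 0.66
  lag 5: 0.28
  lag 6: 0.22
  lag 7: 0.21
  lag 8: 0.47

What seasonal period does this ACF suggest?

The largest autocorrelation is r_4 = 0.66, with a weaker echo at lag 8 (0.47); the remaining lags stay at or below 0.41. The elevated value at lag 1 (0.41), dropping to 0.32 at lag 2, reflects decaying short-term dependence rather than seasonality.
The dominant spike at lag 4 indicates a seasonal period of 4.

4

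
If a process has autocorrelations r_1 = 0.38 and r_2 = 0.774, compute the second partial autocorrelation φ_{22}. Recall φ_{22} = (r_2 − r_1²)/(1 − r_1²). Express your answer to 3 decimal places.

φ_{22} = (r_2 − r_1²) / (1 − r_1²)
r_1² = (0.38)² = 0.1444
Numerator = 0.774 − 0.1444 = 0.6296; denominator = 1 − 0.1444 = 0.8556
φ_{22} = 0.6296 / 0.8556 = 0.736

0.736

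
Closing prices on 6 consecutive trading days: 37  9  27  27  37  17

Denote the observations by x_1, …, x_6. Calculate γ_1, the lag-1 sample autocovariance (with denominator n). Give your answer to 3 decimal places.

Mean x̄ = (37 + 9 + 27 + 27 + 37 + 17)/6 = 25.6667
Deviations: 11.3333, -16.6667, 1.3333, 1.3333, 11.3333, -8.6667
Σ_{t=1}^{5}(x_t−x̄)(x_{t+1}−x̄) = -292.4444
γ_1 = -292.4444 / 6 = -48.741

-48.741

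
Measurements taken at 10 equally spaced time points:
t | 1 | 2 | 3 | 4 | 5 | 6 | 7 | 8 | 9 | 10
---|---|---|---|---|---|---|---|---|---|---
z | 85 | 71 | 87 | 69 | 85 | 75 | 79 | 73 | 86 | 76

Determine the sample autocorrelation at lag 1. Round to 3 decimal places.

-0.837

Mean z̄ = (85 + 71 + 87 + 69 + 85 + 75 + 79 + 73 + 86 + 76)/10 = 78.6000
Numerator Σ_{t=1}^{9}(z_t−z̄)(z_{t+1}−z̄) = -341.9600
Denominator Σ(z_t−z̄)² = 408.4000
r_1 = -341.9600 / 408.4000 = -0.837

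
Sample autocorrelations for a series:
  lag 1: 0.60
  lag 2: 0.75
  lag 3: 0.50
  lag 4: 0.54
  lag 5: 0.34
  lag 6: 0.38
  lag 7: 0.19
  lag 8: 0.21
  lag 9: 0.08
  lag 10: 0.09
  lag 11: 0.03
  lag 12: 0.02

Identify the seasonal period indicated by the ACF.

2

The largest autocorrelation is r_2 = 0.75; the remaining lags stay at or below 0.60.
The dominant spike at lag 2 indicates a seasonal period of 2.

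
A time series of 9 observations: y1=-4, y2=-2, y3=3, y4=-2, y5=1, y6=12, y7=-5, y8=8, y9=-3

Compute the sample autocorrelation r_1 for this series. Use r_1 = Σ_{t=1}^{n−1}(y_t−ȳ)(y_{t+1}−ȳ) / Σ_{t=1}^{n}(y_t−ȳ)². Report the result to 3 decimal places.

Mean ȳ = (-4 − 2 + 3 − 2 + 1 + 12 − 5 + 8 − 3)/9 = 0.8889
Numerator Σ_{t=1}^{8}(y_t−ȳ)(y_{t+1}−ȳ) = -132.1235
Denominator Σ(y_t−ȳ)² = 268.8889
r_1 = -132.1235 / 268.8889 = -0.491

-0.491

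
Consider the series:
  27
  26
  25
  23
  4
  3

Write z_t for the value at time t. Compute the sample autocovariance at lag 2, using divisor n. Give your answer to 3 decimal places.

-11.667

Mean z̄ = (27 + 26 + 25 + 23 + 4 + 3)/6 = 18.0000
Deviations: 9.0000, 8.0000, 7.0000, 5.0000, -14.0000, -15.0000
Σ_{t=1}^{4}(z_t−z̄)(z_{t+2}−z̄) = -70.0000
γ_2 = -70.0000 / 6 = -11.667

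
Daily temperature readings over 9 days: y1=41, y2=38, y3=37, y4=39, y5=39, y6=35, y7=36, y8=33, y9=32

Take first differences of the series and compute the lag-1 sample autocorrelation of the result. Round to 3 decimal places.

-0.320

First differences Δy: -3, -1, 2, 0, -4, 1, -3, -1
Mean of differences = -1.1250
Numerator Σ(Δy_t−Δȳ)(Δy_{t+1}−Δȳ) = -9.8906
Denominator Σ(Δy_t−Δȳ)² = 30.8750
r_1(Δy) = -9.8906 / 30.8750 = -0.320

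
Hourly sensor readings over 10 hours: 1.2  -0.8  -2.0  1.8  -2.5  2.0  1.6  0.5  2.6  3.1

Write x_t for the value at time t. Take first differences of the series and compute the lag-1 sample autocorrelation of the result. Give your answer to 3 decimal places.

First differences Δx: -2.0, -1.2, 3.8, -4.3, 4.5, -0.4, -1.1, 2.1, 0.5
Mean of differences = 0.2111
Numerator Σ(Δx_t−Δx̄)(Δx_{t+1}−Δx̄) = -41.2323
Denominator Σ(Δx_t−Δx̄)² = 64.2489
r_1(Δx) = -41.2323 / 64.2489 = -0.642

-0.642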